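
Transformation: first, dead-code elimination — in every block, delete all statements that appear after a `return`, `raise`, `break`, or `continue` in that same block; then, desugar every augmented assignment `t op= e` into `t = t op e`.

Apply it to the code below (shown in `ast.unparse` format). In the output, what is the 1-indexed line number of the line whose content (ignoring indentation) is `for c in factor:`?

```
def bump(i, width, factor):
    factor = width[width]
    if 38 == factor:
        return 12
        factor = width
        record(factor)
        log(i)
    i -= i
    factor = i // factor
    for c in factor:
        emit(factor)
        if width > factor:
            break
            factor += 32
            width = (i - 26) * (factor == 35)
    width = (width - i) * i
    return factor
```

7

Transformed code:
def bump(i, width, factor):
    factor = width[width]
    if 38 == factor:
        return 12
    i = i - i
    factor = i // factor
    for c in factor:
        emit(factor)
        if width > factor:
            break
    width = (width - i) * i
    return factor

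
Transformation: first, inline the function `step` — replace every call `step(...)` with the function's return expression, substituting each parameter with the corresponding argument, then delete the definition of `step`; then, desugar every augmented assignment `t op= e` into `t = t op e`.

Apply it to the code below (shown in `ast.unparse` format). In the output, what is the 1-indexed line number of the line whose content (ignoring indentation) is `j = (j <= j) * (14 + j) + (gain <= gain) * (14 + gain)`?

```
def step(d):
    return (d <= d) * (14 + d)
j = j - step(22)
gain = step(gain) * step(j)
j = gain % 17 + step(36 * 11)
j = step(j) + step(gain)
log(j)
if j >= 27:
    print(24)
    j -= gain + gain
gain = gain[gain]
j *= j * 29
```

4

Transformed code:
j = j - (22 <= 22) * (14 + 22)
gain = (gain <= gain) * (14 + gain) * ((j <= j) * (14 + j))
j = gain % 17 + (36 * 11 <= 36 * 11) * (14 + 36 * 11)
j = (j <= j) * (14 + j) + (gain <= gain) * (14 + gain)
log(j)
if j >= 27:
    print(24)
    j = j - (gain + gain)
gain = gain[gain]
j = j * (j * 29)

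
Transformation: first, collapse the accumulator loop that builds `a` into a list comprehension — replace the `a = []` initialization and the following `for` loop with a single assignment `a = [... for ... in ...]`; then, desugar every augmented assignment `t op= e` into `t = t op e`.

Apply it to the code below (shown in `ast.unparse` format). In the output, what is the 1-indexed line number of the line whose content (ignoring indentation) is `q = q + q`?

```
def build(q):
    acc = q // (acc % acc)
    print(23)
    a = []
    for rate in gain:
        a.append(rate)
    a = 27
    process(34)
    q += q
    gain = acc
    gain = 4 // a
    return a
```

7

Transformed code:
def build(q):
    acc = q // (acc % acc)
    print(23)
    a = [rate for rate in gain]
    a = 27
    process(34)
    q = q + q
    gain = acc
    gain = 4 // a
    return a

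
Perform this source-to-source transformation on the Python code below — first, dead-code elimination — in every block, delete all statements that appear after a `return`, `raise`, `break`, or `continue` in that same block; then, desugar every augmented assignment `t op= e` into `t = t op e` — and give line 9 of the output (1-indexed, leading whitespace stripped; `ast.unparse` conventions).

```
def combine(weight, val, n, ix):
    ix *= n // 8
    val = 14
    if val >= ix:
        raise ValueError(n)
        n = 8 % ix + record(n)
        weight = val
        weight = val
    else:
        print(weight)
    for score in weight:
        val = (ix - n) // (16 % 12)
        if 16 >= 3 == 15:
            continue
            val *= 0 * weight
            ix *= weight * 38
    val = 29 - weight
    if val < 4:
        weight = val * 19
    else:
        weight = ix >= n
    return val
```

val = (ix - n) // (16 % 12)

Transformed code:
def combine(weight, val, n, ix):
    ix = ix * (n // 8)
    val = 14
    if val >= ix:
        raise ValueError(n)
    else:
        print(weight)
    for score in weight:
        val = (ix - n) // (16 % 12)
        if 16 >= 3 == 15:
            continue
    val = 29 - weight
    if val < 4:
        weight = val * 19
    else:
        weight = ix >= n
    return val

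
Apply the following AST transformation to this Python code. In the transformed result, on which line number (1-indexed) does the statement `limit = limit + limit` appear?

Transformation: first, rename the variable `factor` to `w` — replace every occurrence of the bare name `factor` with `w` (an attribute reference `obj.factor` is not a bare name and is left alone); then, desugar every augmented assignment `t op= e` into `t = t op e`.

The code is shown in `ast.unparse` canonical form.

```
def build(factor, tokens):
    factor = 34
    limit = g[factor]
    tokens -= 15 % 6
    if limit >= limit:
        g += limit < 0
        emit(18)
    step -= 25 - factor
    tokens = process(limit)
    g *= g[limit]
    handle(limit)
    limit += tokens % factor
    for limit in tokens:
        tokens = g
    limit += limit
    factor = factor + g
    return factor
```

Transformed code:
def build(w, tokens):
    w = 34
    limit = g[w]
    tokens = tokens - 15 % 6
    if limit >= limit:
        g = g + (limit < 0)
        emit(18)
    step = step - (25 - w)
    tokens = process(limit)
    g = g * g[limit]
    handle(limit)
    limit = limit + tokens % w
    for limit in tokens:
        tokens = g
    limit = limit + limit
    w = w + g
    return w

15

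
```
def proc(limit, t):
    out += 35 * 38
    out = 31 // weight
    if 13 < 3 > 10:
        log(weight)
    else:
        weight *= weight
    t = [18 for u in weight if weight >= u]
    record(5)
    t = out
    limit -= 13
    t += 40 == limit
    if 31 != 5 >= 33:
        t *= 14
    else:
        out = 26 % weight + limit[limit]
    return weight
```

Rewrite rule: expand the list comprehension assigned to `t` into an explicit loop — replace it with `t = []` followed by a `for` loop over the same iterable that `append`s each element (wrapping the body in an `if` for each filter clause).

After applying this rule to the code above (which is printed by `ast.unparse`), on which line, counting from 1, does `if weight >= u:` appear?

10

Transformed code:
def proc(limit, t):
    out += 35 * 38
    out = 31 // weight
    if 13 < 3 > 10:
        log(weight)
    else:
        weight *= weight
    t = []
    for u in weight:
        if weight >= u:
            t.append(18)
    record(5)
    t = out
    limit -= 13
    t += 40 == limit
    if 31 != 5 >= 33:
        t *= 14
    else:
        out = 26 % weight + limit[limit]
    return weight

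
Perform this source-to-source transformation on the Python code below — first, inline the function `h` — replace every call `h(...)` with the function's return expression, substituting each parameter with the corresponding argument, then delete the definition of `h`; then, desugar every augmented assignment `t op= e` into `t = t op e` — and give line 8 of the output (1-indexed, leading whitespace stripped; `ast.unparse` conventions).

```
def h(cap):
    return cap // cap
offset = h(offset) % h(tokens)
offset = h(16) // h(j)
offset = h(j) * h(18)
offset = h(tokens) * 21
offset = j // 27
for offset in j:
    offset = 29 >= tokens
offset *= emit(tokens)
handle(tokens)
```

Transformed code:
offset = offset // offset % (tokens // tokens)
offset = 16 // 16 // (j // j)
offset = j // j * (18 // 18)
offset = tokens // tokens * 21
offset = j // 27
for offset in j:
    offset = 29 >= tokens
offset = offset * emit(tokens)
handle(tokens)

offset = offset * emit(tokens)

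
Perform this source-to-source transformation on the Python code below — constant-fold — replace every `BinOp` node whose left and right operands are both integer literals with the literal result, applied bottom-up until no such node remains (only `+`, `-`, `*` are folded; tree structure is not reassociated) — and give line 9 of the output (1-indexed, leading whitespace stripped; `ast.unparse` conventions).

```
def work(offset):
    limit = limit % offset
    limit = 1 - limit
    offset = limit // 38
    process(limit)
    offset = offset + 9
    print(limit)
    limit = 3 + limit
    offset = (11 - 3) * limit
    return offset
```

Transformed code:
def work(offset):
    limit = limit % offset
    limit = 1 - limit
    offset = limit // 38
    process(limit)
    offset = offset + 9
    print(limit)
    limit = 3 + limit
    offset = 8 * limit
    return offset

offset = 8 * limit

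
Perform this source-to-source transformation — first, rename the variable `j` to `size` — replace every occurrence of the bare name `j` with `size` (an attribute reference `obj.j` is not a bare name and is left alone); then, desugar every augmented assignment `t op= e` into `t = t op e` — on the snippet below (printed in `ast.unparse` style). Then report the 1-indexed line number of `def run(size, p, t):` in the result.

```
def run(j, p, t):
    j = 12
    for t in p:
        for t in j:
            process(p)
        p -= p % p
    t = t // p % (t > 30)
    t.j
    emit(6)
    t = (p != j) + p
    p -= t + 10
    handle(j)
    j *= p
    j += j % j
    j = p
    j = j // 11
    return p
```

1

Transformed code:
def run(size, p, t):
    size = 12
    for t in p:
        for t in size:
            process(p)
        p = p - p % p
    t = t // p % (t > 30)
    t.j
    emit(6)
    t = (p != size) + p
    p = p - (t + 10)
    handle(size)
    size = size * p
    size = size + size % size
    size = p
    size = size // 11
    return p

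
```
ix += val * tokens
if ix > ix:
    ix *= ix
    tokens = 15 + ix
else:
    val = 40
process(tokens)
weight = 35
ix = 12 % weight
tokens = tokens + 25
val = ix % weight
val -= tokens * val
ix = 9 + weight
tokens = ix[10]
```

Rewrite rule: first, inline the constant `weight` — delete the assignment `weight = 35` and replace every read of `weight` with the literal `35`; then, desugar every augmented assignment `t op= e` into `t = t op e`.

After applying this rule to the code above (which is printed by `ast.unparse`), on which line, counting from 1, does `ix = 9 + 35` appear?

Transformed code:
ix = ix + val * tokens
if ix > ix:
    ix = ix * ix
    tokens = 15 + ix
else:
    val = 40
process(tokens)
ix = 12 % 35
tokens = tokens + 25
val = ix % 35
val = val - tokens * val
ix = 9 + 35
tokens = ix[10]

12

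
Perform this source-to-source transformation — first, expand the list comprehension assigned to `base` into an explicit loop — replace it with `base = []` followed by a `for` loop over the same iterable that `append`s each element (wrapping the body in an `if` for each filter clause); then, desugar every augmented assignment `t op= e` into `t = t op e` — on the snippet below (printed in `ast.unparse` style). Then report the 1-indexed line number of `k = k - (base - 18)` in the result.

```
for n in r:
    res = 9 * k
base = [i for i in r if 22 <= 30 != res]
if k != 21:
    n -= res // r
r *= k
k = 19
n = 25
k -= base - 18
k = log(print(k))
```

Transformed code:
for n in r:
    res = 9 * k
base = []
for i in r:
    if 22 <= 30 != res:
        base.append(i)
if k != 21:
    n = n - res // r
r = r * k
k = 19
n = 25
k = k - (base - 18)
k = log(print(k))

12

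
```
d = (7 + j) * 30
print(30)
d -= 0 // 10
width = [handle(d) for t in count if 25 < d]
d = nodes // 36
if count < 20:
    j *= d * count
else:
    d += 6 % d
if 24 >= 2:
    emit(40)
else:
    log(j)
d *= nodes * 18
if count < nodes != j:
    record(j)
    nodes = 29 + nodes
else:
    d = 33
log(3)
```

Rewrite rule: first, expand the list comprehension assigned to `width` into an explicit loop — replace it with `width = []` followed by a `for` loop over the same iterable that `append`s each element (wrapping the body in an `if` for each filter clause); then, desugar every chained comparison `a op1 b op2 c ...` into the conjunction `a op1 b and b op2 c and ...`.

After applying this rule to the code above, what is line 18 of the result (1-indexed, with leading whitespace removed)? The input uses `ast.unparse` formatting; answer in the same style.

Transformed code:
d = (7 + j) * 30
print(30)
d -= 0 // 10
width = []
for t in count:
    if 25 < d:
        width.append(handle(d))
d = nodes // 36
if count < 20:
    j *= d * count
else:
    d += 6 % d
if 24 >= 2:
    emit(40)
else:
    log(j)
d *= nodes * 18
if count < nodes and nodes != j:
    record(j)
    nodes = 29 + nodes
else:
    d = 33
log(3)

if count < nodes and nodes != j:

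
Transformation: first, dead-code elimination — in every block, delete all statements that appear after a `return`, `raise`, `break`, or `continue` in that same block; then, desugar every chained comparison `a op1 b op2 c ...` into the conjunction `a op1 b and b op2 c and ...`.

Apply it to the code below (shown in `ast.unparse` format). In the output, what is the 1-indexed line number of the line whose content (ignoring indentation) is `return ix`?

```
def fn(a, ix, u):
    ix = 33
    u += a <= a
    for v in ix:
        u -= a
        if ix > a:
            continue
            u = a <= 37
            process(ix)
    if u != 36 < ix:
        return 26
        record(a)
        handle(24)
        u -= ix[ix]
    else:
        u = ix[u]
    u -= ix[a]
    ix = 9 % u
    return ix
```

Transformed code:
def fn(a, ix, u):
    ix = 33
    u += a <= a
    for v in ix:
        u -= a
        if ix > a:
            continue
    if u != 36 and 36 < ix:
        return 26
    else:
        u = ix[u]
    u -= ix[a]
    ix = 9 % u
    return ix

14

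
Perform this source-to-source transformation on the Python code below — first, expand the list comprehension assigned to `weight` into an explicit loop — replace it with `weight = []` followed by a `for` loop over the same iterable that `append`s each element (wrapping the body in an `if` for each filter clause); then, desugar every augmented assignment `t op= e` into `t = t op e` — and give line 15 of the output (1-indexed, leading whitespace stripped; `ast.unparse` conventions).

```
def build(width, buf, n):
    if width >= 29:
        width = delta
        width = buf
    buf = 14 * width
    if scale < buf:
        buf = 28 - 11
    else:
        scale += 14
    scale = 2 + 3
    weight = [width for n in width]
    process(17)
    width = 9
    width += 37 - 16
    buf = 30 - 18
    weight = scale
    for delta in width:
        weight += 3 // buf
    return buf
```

Transformed code:
def build(width, buf, n):
    if width >= 29:
        width = delta
        width = buf
    buf = 14 * width
    if scale < buf:
        buf = 28 - 11
    else:
        scale = scale + 14
    scale = 2 + 3
    weight = []
    for n in width:
        weight.append(width)
    process(17)
    width = 9
    width = width + (37 - 16)
    buf = 30 - 18
    weight = scale
    for delta in width:
        weight = weight + 3 // buf
    return buf

width = 9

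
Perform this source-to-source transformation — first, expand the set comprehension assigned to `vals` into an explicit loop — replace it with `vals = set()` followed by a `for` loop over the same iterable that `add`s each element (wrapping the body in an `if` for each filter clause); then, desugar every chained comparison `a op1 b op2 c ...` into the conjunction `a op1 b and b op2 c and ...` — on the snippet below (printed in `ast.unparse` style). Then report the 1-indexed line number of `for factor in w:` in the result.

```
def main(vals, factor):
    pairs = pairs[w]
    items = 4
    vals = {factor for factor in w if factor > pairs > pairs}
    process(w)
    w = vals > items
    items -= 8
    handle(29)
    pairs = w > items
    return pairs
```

Transformed code:
def main(vals, factor):
    pairs = pairs[w]
    items = 4
    vals = set()
    for factor in w:
        if factor > pairs and pairs > pairs:
            vals.add(factor)
    process(w)
    w = vals > items
    items -= 8
    handle(29)
    pairs = w > items
    return pairs

5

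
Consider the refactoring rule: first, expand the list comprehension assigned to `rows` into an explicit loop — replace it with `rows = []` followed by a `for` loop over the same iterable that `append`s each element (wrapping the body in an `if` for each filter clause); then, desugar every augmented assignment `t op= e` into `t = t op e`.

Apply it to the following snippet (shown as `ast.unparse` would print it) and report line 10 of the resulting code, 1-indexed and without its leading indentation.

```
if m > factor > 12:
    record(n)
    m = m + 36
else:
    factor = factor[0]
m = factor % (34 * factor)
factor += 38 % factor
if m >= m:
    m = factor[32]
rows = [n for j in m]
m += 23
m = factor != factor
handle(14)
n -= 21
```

Transformed code:
if m > factor > 12:
    record(n)
    m = m + 36
else:
    factor = factor[0]
m = factor % (34 * factor)
factor = factor + 38 % factor
if m >= m:
    m = factor[32]
rows = []
for j in m:
    rows.append(n)
m = m + 23
m = factor != factor
handle(14)
n = n - 21

rows = []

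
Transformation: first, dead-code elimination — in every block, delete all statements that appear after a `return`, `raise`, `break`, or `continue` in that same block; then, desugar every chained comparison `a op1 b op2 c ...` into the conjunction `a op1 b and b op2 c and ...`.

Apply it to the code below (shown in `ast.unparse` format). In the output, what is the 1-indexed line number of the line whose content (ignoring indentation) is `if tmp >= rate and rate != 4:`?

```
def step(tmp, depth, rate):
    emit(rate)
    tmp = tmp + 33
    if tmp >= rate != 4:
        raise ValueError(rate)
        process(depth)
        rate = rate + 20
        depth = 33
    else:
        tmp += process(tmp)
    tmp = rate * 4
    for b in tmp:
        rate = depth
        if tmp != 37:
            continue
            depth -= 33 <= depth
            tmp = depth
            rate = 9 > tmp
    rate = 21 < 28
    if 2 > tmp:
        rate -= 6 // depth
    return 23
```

Transformed code:
def step(tmp, depth, rate):
    emit(rate)
    tmp = tmp + 33
    if tmp >= rate and rate != 4:
        raise ValueError(rate)
    else:
        tmp += process(tmp)
    tmp = rate * 4
    for b in tmp:
        rate = depth
        if tmp != 37:
            continue
    rate = 21 < 28
    if 2 > tmp:
        rate -= 6 // depth
    return 23

4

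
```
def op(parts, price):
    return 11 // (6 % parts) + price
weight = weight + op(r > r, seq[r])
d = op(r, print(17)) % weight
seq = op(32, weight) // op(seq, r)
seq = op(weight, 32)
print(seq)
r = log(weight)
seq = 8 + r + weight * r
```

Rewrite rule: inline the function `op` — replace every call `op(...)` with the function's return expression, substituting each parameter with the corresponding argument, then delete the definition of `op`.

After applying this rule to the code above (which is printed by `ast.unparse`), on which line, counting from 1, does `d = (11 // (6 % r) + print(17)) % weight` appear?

2

Transformed code:
weight = weight + (11 // (6 % (r > r)) + seq[r])
d = (11 // (6 % r) + print(17)) % weight
seq = (11 // (6 % 32) + weight) // (11 // (6 % seq) + r)
seq = 11 // (6 % weight) + 32
print(seq)
r = log(weight)
seq = 8 + r + weight * r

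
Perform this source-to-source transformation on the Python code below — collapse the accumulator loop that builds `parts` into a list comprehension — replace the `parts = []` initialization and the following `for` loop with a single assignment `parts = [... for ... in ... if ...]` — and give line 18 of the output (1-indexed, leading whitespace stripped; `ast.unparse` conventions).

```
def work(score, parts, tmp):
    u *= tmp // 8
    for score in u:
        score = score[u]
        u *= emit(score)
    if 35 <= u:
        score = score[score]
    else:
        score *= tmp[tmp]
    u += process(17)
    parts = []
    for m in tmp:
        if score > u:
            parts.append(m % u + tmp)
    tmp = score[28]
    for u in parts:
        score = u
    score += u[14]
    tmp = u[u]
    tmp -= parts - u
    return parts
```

Transformed code:
def work(score, parts, tmp):
    u *= tmp // 8
    for score in u:
        score = score[u]
        u *= emit(score)
    if 35 <= u:
        score = score[score]
    else:
        score *= tmp[tmp]
    u += process(17)
    parts = [m % u + tmp for m in tmp if score > u]
    tmp = score[28]
    for u in parts:
        score = u
    score += u[14]
    tmp = u[u]
    tmp -= parts - u
    return parts

return parts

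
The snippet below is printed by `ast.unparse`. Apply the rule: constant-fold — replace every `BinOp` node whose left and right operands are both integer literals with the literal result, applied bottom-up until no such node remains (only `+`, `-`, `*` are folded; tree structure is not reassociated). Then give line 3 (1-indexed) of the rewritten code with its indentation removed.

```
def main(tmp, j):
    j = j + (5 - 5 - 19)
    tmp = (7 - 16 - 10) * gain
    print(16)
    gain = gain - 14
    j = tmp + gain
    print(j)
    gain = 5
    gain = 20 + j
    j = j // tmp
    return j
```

Transformed code:
def main(tmp, j):
    j = j + -19
    tmp = -19 * gain
    print(16)
    gain = gain - 14
    j = tmp + gain
    print(j)
    gain = 5
    gain = 20 + j
    j = j // tmp
    return j

tmp = -19 * gain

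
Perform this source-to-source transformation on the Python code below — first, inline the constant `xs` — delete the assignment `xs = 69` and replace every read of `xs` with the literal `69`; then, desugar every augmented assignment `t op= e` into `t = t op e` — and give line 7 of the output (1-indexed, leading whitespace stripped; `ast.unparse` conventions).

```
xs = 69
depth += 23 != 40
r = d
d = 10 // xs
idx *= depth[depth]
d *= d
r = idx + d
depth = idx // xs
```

depth = idx // 69

Transformed code:
depth = depth + (23 != 40)
r = d
d = 10 // 69
idx = idx * depth[depth]
d = d * d
r = idx + d
depth = idx // 69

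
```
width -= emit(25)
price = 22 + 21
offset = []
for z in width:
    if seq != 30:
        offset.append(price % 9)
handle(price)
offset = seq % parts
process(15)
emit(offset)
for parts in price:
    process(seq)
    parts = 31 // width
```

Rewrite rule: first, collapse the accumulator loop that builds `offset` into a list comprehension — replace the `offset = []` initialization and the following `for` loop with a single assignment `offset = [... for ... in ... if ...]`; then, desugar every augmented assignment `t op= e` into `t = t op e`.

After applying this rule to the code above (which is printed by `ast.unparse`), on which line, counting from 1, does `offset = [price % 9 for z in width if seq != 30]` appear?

Transformed code:
width = width - emit(25)
price = 22 + 21
offset = [price % 9 for z in width if seq != 30]
handle(price)
offset = seq % parts
process(15)
emit(offset)
for parts in price:
    process(seq)
    parts = 31 // width

3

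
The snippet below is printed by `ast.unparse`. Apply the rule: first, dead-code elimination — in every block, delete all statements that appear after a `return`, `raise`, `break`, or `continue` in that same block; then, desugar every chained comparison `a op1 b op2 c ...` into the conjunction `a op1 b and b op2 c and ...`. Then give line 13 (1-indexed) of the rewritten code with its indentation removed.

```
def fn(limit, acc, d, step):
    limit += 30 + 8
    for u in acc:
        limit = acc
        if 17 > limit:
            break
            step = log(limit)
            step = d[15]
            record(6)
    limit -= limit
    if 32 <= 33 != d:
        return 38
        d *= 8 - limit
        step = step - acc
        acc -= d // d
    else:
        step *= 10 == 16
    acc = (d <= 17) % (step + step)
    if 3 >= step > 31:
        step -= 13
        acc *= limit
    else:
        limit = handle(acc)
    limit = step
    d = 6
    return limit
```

Transformed code:
def fn(limit, acc, d, step):
    limit += 30 + 8
    for u in acc:
        limit = acc
        if 17 > limit:
            break
    limit -= limit
    if 32 <= 33 and 33 != d:
        return 38
    else:
        step *= 10 == 16
    acc = (d <= 17) % (step + step)
    if 3 >= step and step > 31:
        step -= 13
        acc *= limit
    else:
        limit = handle(acc)
    limit = step
    d = 6
    return limit

if 3 >= step and step > 31:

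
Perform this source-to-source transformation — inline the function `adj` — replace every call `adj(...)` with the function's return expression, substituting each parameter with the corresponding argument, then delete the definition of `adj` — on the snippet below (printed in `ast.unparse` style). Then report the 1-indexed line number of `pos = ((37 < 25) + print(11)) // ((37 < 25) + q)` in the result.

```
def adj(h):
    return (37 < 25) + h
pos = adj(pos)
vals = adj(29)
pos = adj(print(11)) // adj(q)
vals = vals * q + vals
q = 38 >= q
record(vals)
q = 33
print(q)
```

3

Transformed code:
pos = (37 < 25) + pos
vals = (37 < 25) + 29
pos = ((37 < 25) + print(11)) // ((37 < 25) + q)
vals = vals * q + vals
q = 38 >= q
record(vals)
q = 33
print(q)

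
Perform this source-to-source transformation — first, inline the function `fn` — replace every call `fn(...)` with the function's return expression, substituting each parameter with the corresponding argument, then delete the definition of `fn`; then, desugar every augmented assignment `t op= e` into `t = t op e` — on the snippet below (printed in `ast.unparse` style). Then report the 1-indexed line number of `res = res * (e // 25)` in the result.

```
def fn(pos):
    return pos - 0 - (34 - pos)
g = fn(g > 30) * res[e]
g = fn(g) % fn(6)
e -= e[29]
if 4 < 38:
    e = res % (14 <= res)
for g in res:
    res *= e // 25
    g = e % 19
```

7

Transformed code:
g = ((g > 30) - 0 - (34 - (g > 30))) * res[e]
g = (g - 0 - (34 - g)) % (6 - 0 - (34 - 6))
e = e - e[29]
if 4 < 38:
    e = res % (14 <= res)
for g in res:
    res = res * (e // 25)
    g = e % 19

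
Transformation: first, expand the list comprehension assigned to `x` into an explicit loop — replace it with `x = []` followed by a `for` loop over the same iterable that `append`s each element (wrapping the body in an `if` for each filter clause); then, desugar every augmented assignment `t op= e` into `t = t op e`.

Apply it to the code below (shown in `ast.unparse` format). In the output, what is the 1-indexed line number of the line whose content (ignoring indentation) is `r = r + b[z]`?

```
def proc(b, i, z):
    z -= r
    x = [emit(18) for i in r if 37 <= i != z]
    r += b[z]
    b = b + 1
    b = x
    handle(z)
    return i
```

7

Transformed code:
def proc(b, i, z):
    z = z - r
    x = []
    for i in r:
        if 37 <= i != z:
            x.append(emit(18))
    r = r + b[z]
    b = b + 1
    b = x
    handle(z)
    return i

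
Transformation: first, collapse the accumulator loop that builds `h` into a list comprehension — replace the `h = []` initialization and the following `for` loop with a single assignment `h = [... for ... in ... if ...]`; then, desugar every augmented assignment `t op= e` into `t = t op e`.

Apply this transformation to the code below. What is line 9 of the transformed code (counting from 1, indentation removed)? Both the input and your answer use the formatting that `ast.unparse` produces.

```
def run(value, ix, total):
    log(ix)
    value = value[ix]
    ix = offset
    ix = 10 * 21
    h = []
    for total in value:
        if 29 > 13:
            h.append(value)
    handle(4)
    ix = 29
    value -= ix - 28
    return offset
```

Transformed code:
def run(value, ix, total):
    log(ix)
    value = value[ix]
    ix = offset
    ix = 10 * 21
    h = [value for total in value if 29 > 13]
    handle(4)
    ix = 29
    value = value - (ix - 28)
    return offset

value = value - (ix - 28)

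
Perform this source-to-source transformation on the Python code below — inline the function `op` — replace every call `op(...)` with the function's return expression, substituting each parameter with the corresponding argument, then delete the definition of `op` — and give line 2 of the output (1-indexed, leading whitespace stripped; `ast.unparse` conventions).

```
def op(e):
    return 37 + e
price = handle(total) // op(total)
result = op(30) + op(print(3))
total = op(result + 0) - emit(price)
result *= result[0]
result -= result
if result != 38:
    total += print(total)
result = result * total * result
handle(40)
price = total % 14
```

Transformed code:
price = handle(total) // (37 + total)
result = 37 + 30 + (37 + print(3))
total = 37 + (result + 0) - emit(price)
result *= result[0]
result -= result
if result != 38:
    total += print(total)
result = result * total * result
handle(40)
price = total % 14

result = 37 + 30 + (37 + print(3))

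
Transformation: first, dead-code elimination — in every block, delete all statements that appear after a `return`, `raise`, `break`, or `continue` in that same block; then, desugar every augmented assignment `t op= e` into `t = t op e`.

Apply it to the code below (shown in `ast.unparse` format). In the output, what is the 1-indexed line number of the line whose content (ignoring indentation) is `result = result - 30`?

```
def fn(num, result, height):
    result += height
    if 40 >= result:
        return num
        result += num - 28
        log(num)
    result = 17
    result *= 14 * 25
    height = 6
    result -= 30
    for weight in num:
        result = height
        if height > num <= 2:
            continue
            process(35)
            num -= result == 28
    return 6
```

8

Transformed code:
def fn(num, result, height):
    result = result + height
    if 40 >= result:
        return num
    result = 17
    result = result * (14 * 25)
    height = 6
    result = result - 30
    for weight in num:
        result = height
        if height > num <= 2:
            continue
    return 6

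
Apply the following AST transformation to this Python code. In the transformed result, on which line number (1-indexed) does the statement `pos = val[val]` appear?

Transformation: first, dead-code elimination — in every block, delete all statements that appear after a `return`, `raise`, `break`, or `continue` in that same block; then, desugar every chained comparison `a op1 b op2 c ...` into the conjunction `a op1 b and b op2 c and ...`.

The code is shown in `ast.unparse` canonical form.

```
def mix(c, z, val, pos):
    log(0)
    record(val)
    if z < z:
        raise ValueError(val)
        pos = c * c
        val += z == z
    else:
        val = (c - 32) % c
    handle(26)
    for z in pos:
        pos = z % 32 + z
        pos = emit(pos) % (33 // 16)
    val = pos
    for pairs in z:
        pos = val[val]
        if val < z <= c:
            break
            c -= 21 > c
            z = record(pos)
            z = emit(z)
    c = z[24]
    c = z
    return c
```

14

Transformed code:
def mix(c, z, val, pos):
    log(0)
    record(val)
    if z < z:
        raise ValueError(val)
    else:
        val = (c - 32) % c
    handle(26)
    for z in pos:
        pos = z % 32 + z
        pos = emit(pos) % (33 // 16)
    val = pos
    for pairs in z:
        pos = val[val]
        if val < z and z <= c:
            break
    c = z[24]
    c = z
    return c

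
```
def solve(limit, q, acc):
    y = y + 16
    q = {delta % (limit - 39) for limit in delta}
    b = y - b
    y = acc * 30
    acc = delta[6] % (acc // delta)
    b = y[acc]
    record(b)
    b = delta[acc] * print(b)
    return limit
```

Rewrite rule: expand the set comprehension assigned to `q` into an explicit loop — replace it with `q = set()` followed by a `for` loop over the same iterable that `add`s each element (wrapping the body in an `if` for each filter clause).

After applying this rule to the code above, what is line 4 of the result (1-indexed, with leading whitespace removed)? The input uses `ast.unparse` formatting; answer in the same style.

for limit in delta:

Transformed code:
def solve(limit, q, acc):
    y = y + 16
    q = set()
    for limit in delta:
        q.add(delta % (limit - 39))
    b = y - b
    y = acc * 30
    acc = delta[6] % (acc // delta)
    b = y[acc]
    record(b)
    b = delta[acc] * print(b)
    return limit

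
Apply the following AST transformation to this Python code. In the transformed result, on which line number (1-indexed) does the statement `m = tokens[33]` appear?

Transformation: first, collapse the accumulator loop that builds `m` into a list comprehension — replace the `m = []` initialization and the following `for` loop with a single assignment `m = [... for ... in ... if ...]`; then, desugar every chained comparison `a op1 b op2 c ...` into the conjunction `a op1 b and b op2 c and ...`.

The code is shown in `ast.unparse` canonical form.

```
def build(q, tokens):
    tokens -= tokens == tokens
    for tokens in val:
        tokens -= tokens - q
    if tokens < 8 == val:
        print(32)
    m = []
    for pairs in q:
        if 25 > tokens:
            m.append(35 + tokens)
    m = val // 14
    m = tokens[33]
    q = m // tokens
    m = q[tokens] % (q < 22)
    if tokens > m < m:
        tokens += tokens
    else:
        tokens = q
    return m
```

9

Transformed code:
def build(q, tokens):
    tokens -= tokens == tokens
    for tokens in val:
        tokens -= tokens - q
    if tokens < 8 and 8 == val:
        print(32)
    m = [35 + tokens for pairs in q if 25 > tokens]
    m = val // 14
    m = tokens[33]
    q = m // tokens
    m = q[tokens] % (q < 22)
    if tokens > m and m < m:
        tokens += tokens
    else:
        tokens = q
    return m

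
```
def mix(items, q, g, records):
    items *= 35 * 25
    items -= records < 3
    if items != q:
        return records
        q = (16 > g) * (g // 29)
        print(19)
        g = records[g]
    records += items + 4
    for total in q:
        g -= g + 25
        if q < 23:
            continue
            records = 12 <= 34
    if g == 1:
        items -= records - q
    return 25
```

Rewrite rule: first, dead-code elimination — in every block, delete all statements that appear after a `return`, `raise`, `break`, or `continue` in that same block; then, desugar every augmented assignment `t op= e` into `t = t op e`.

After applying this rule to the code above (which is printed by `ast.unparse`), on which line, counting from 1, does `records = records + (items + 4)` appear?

6

Transformed code:
def mix(items, q, g, records):
    items = items * (35 * 25)
    items = items - (records < 3)
    if items != q:
        return records
    records = records + (items + 4)
    for total in q:
        g = g - (g + 25)
        if q < 23:
            continue
    if g == 1:
        items = items - (records - q)
    return 25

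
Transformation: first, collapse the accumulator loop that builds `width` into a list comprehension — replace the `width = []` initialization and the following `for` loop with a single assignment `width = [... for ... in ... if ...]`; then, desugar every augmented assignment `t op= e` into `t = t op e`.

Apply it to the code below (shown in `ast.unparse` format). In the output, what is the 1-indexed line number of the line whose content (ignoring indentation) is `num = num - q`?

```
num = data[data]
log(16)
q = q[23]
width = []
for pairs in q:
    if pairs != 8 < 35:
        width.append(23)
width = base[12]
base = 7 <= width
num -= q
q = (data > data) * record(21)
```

7

Transformed code:
num = data[data]
log(16)
q = q[23]
width = [23 for pairs in q if pairs != 8 < 35]
width = base[12]
base = 7 <= width
num = num - q
q = (data > data) * record(21)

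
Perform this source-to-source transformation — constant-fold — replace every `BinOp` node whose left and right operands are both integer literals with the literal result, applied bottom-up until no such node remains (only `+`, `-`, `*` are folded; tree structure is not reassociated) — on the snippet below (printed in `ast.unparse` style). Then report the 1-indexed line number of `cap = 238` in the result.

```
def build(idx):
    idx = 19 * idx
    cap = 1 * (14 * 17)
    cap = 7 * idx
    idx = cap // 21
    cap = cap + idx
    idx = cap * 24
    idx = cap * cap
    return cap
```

Transformed code:
def build(idx):
    idx = 19 * idx
    cap = 238
    cap = 7 * idx
    idx = cap // 21
    cap = cap + idx
    idx = cap * 24
    idx = cap * cap
    return cap

3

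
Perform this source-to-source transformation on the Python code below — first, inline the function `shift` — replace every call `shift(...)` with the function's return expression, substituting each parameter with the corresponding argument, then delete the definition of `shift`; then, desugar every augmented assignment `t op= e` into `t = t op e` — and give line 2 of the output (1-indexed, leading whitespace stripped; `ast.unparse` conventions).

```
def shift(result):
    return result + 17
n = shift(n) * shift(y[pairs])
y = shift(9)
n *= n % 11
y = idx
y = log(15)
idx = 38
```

y = 9 + 17

Transformed code:
n = (n + 17) * (y[pairs] + 17)
y = 9 + 17
n = n * (n % 11)
y = idx
y = log(15)
idx = 38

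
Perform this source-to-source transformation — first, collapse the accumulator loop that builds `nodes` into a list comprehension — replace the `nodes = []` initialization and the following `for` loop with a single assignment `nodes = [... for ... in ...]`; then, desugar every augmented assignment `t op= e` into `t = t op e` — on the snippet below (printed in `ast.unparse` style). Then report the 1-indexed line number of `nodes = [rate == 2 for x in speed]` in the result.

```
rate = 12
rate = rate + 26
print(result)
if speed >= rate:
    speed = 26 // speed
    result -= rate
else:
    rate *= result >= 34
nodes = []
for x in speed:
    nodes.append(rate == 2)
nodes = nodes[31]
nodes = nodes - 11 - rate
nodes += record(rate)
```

9

Transformed code:
rate = 12
rate = rate + 26
print(result)
if speed >= rate:
    speed = 26 // speed
    result = result - rate
else:
    rate = rate * (result >= 34)
nodes = [rate == 2 for x in speed]
nodes = nodes[31]
nodes = nodes - 11 - rate
nodes = nodes + record(rate)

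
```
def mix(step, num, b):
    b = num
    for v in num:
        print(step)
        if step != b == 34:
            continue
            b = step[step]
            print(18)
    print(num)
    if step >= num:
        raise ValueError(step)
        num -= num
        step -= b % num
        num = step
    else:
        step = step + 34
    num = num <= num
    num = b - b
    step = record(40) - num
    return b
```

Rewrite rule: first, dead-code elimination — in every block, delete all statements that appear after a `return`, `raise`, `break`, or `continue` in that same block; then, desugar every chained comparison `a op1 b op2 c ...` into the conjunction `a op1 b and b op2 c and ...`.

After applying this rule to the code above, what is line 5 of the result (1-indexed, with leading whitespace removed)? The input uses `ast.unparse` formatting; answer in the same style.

if step != b and b == 34:

Transformed code:
def mix(step, num, b):
    b = num
    for v in num:
        print(step)
        if step != b and b == 34:
            continue
    print(num)
    if step >= num:
        raise ValueError(step)
    else:
        step = step + 34
    num = num <= num
    num = b - b
    step = record(40) - num
    return b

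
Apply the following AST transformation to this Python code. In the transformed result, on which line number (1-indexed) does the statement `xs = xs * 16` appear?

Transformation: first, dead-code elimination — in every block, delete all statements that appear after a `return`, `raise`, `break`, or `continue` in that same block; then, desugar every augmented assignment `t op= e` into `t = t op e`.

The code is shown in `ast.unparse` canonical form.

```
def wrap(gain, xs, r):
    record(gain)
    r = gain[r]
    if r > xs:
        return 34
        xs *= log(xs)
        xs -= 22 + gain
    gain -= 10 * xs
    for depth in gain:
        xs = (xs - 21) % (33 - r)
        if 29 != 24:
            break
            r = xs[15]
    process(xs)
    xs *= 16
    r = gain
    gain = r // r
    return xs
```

Transformed code:
def wrap(gain, xs, r):
    record(gain)
    r = gain[r]
    if r > xs:
        return 34
    gain = gain - 10 * xs
    for depth in gain:
        xs = (xs - 21) % (33 - r)
        if 29 != 24:
            break
    process(xs)
    xs = xs * 16
    r = gain
    gain = r // r
    return xs

12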